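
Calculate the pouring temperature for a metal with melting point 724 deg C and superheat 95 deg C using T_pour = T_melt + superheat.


Formula: T_pour = T_melt + Superheat
T_pour = 724 + 95 = 819 deg C


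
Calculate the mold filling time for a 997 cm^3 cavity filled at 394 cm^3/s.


Formula: t_fill = V_mold / Q_flow
t = 997 cm^3 / 394 cm^3/s = 2.5305 s

Final answer: 2.5305 s


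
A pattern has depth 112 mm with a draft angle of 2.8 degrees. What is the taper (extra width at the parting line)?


Formula: taper = depth * tan(draft_angle)
tan(2.8 deg) = 0.0489082
taper = 112 mm * 0.0489082 = 5.4777 mm


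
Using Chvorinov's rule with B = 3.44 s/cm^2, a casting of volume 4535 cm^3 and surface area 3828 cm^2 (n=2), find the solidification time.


Formula: t_s = B * (V/A)^n  (Chvorinov's rule, n=2)
Modulus M = V/A = 4535/3828 = 1.184692 cm
M^2 = 1.184692^2 = 1.403495 cm^2
t_s = 3.44 * 1.403495 = 4.8280 s

4.8280 s


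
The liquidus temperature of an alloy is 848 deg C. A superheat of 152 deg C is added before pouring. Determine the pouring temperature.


Formula: T_pour = T_melt + Superheat
T_pour = 848 + 152 = 1000 deg C

Final answer: 1000 deg C


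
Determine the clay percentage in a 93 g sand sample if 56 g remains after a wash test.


Formula: Clay% = (W_total - W_washed) / W_total * 100
Clay mass = 93 - 56 = 37 g
Clay% = 37 / 93 * 100 = 39.7849%

Answer: 39.7849%


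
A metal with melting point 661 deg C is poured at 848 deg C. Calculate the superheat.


Formula: Superheat = T_pour - T_melt
Superheat = 848 - 661 = 187 deg C

Answer: 187 deg C


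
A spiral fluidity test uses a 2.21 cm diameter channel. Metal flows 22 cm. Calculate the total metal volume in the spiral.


Formula: V = pi * (d/2)^2 * L  (cylinder volume)
Radius = 2.21/2 = 1.105 cm
V = pi * 1.105^2 * 22 = 84.3912 cm^3


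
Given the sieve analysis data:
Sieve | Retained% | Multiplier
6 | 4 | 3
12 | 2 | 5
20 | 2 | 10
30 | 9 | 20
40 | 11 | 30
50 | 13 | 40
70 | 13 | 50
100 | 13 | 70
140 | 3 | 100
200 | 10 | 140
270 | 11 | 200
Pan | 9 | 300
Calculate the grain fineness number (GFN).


Formula: GFN = sum(pct * multiplier) / sum(pct)
sum(pct * multiplier) = 9232
sum(pct) = 100
GFN = 9232 / 100 = 92.32

92.32


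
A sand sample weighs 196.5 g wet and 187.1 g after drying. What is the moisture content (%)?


Formula: MC = (W_wet - W_dry) / W_wet * 100
Water mass = 196.5 - 187.1 = 9.4 g
MC = 9.4 / 196.5 * 100 = 4.7837%

4.7837%


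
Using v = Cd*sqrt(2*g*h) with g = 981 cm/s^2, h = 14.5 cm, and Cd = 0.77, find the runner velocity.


Formula: v = Cd * sqrt(2 * g * h)  (Torricelli with discharge coefficient)
2*g*h = 2 * 981 * 14.5 = 28449.0 cm^2/s^2
sqrt(28449.0) = 168.66831 cm/s
v = 0.77 * 168.66831 = 129.8746 cm/s


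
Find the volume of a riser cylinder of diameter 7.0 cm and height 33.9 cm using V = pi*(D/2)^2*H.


Formula: V = pi * (D/2)^2 * H  (cylinder volume)
Radius = D/2 = 7.0/2 = 3.5 cm
V = pi * 3.5^2 * 33.9 = 1304.6249 cm^3

1304.6249 cm^3


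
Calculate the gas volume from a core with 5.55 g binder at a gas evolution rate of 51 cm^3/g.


Formula: V_gas = W_binder * gas_evolution_rate
V = 5.55 g * 51 cm^3/g = 283.0500 cm^3

283.0500 cm^3


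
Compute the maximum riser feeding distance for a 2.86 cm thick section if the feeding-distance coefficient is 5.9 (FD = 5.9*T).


Formula: FD = 5.9 * T  (riser feeding-distance rule)
FD = 5.9 * 2.86 cm = 16.8740 cm

Final answer: 16.8740 cm


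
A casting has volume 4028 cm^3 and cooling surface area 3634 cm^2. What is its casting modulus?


Formula: Casting Modulus M = V / A
M = 4028 cm^3 / 3634 cm^2 = 1.1084 cm

Answer: 1.1084 cm


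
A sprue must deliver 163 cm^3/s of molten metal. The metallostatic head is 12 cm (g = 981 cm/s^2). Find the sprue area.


Formula: v = sqrt(2*g*h), A = Q/v
Velocity: v = sqrt(2 * 981 * 12) = sqrt(23544) = 153.4405 cm/s
Sprue area: A = Q / v = 163 / 153.4405 = 1.0623 cm^2

1.0623 cm^2


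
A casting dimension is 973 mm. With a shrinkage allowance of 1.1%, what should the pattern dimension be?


Formula: L_pattern = L_casting * (1 + shrinkage_rate/100)
Shrinkage factor = 1 + 1.1/100 = 1.011
L_pattern = 973 mm * 1.011 = 983.7030 mm

Final answer: 983.7030 mm


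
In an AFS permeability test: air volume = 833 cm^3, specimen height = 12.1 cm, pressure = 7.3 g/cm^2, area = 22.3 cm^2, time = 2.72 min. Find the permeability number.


Formula: Permeability Number P = (V * H) / (p * A * t)
Numerator: V * H = 833 * 12.1 = 10079.3
Denominator: p * A * t = 7.3 * 22.3 * 2.72 = 442.7888
P = 10079.3 / 442.7888 = 22.7632

Answer: 22.7632


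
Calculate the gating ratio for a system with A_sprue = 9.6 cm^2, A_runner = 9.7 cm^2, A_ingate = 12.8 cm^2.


Sprue:Runner:Ingate = 1 : 9.7/9.6 : 12.8/9.6 = 1:1.01:1.33

Answer: 1:1.01:1.33


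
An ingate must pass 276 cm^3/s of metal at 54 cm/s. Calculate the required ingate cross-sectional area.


Formula: A_ingate = Q / v  (continuity equation)
A = 276 cm^3/s / 54 cm/s = 5.1111 cm^2

Answer: 5.1111 cm^2


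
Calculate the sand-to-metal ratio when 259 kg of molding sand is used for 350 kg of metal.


Formula: Sand-to-Metal Ratio = W_sand / W_metal
Ratio = 259 kg / 350 kg = 0.7400

Final answer: 0.7400


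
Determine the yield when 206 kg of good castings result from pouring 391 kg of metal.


Formula: Casting Yield = (W_good / W_total) * 100
Yield = (206 kg / 391 kg) * 100 = 52.6854%

Final answer: 52.6854%


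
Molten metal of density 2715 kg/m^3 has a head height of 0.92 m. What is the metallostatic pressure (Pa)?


Formula: P = rho * g * h
rho * g = 2715 * 9.81 = 26634.15 N/m^3
P = 26634.15 * 0.92 = 24503.4180 Pa

Answer: 24503.4180 Pa


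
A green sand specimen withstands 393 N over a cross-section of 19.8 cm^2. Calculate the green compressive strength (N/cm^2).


Formula: Compressive Strength = Force / Area
Strength = 393 N / 19.8 cm^2 = 19.8485 N/cm^2

19.8485 N/cm^2


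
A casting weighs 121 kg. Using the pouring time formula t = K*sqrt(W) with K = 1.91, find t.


Formula: t = K * sqrt(W)
sqrt(W) = sqrt(121) = 11.00000
t = 1.91 * 11.00000 = 21.0100 s

Final answer: 21.0100 s


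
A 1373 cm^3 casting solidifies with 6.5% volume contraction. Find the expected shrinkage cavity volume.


Formula: V_shrink = V_casting * shrinkage_pct / 100
V_shrink = 1373 cm^3 * 6.5 / 100 = 89.2450 cm^3

Final answer: 89.2450 cm^3


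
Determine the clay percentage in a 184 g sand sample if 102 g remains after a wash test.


Formula: Clay% = (W_total - W_washed) / W_total * 100
Clay mass = 184 - 102 = 82 g
Clay% = 82 / 184 * 100 = 44.5652%

Answer: 44.5652%


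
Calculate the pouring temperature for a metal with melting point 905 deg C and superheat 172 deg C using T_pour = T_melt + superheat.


Formula: T_pour = T_melt + Superheat
T_pour = 905 + 172 = 1077 deg C

Final answer: 1077 deg C


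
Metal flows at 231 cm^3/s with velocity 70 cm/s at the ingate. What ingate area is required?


Formula: A_ingate = Q / v  (continuity equation)
A = 231 cm^3/s / 70 cm/s = 3.3000 cm^2


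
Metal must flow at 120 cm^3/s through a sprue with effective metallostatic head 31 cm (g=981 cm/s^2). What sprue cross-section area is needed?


Formula: v = sqrt(2*g*h), A = Q/v
Velocity: v = sqrt(2 * 981 * 31) = sqrt(60822) = 246.6212 cm/s
Sprue area: A = Q / v = 120 / 246.6212 = 0.4866 cm^2

Answer: 0.4866 cm^2


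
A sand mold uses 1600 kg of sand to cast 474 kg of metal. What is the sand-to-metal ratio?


Formula: Sand-to-Metal Ratio = W_sand / W_metal
Ratio = 1600 kg / 474 kg = 3.3755

Answer: 3.3755


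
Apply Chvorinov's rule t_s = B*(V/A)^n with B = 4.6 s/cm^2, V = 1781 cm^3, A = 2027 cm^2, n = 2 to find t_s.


Formula: t_s = B * (V/A)^n  (Chvorinov's rule, n=2)
Modulus M = V/A = 1781/2027 = 0.878638 cm
M^2 = 0.878638^2 = 0.772005 cm^2
t_s = 4.6 * 0.772005 = 3.5512 s

Final answer: 3.5512 s


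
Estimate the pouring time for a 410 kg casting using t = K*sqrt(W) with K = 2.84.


Formula: t = K * sqrt(W)
sqrt(W) = sqrt(410) = 20.24846
t = 2.84 * 20.24846 = 57.5056 s

Final answer: 57.5056 s


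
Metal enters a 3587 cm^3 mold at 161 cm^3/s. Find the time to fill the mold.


Formula: t_fill = V_mold / Q_flow
t = 3587 cm^3 / 161 cm^3/s = 22.2795 s

22.2795 s


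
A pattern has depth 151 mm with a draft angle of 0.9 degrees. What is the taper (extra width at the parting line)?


Formula: taper = depth * tan(draft_angle)
tan(0.9 deg) = 0.0157093
taper = 151 mm * 0.0157093 = 2.3721 mm

Final answer: 2.3721 mm


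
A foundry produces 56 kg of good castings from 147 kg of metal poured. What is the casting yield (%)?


Formula: Casting Yield = (W_good / W_total) * 100
Yield = (56 kg / 147 kg) * 100 = 38.0952%

38.0952%


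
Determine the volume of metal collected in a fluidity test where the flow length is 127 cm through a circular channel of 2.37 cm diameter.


Formula: V = pi * (d/2)^2 * L  (cylinder volume)
Radius = 2.37/2 = 1.185 cm
V = pi * 1.185^2 * 127 = 560.2609 cm^3

560.2609 cm^3


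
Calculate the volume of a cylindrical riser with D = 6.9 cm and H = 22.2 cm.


Formula: V = pi * (D/2)^2 * H  (cylinder volume)
Radius = D/2 = 6.9/2 = 3.45 cm
V = pi * 3.45^2 * 22.2 = 830.1203 cm^3

830.1203 cm^3


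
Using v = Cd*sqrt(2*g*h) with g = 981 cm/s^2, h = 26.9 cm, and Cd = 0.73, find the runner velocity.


Formula: v = Cd * sqrt(2 * g * h)  (Torricelli with discharge coefficient)
2*g*h = 2 * 981 * 26.9 = 52777.8 cm^2/s^2
sqrt(52777.8) = 229.73419 cm/s
v = 0.73 * 229.73419 = 167.7060 cm/s

167.7060 cm/s


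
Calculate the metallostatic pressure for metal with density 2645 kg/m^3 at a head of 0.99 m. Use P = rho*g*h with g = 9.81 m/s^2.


Formula: P = rho * g * h
rho * g = 2645 * 9.81 = 25947.45 N/m^3
P = 25947.45 * 0.99 = 25687.9755 Pa

Final answer: 25687.9755 Pa


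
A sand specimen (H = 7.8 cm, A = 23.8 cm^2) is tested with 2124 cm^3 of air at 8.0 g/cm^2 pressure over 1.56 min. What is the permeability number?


Formula: Permeability Number P = (V * H) / (p * A * t)
Numerator: V * H = 2124 * 7.8 = 16567.2
Denominator: p * A * t = 8.0 * 23.8 * 1.56 = 297.024
P = 16567.2 / 297.024 = 55.7773

Answer: 55.7773


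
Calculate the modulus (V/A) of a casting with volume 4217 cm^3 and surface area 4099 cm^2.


Formula: Casting Modulus M = V / A
M = 4217 cm^3 / 4099 cm^2 = 1.0288 cm


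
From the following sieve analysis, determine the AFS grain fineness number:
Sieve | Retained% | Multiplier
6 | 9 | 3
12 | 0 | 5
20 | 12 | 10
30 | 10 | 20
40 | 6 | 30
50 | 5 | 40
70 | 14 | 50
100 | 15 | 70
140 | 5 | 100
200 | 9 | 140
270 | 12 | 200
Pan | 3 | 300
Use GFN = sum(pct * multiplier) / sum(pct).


Formula: GFN = sum(pct * multiplier) / sum(pct)
sum(pct * multiplier) = 7537
sum(pct) = 100
GFN = 7537 / 100 = 75.37


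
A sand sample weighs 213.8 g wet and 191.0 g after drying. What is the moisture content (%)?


Formula: MC = (W_wet - W_dry) / W_wet * 100
Water mass = 213.8 - 191.0 = 22.8 g
MC = 22.8 / 213.8 * 100 = 10.6642%

10.6642%


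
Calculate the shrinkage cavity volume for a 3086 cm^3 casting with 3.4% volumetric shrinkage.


Formula: V_shrink = V_casting * shrinkage_pct / 100
V_shrink = 3086 cm^3 * 3.4 / 100 = 104.9240 cm^3

104.9240 cm^3


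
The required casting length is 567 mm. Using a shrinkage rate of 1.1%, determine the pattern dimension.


Formula: L_pattern = L_casting * (1 + shrinkage_rate/100)
Shrinkage factor = 1 + 1.1/100 = 1.011
L_pattern = 567 mm * 1.011 = 573.2370 mm


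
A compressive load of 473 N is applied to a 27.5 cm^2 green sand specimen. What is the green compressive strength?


Formula: Compressive Strength = Force / Area
Strength = 473 N / 27.5 cm^2 = 17.2000 N/cm^2

Answer: 17.2000 N/cm^2


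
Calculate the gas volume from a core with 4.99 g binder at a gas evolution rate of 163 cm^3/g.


Formula: V_gas = W_binder * gas_evolution_rate
V = 4.99 g * 163 cm^3/g = 813.3700 cm^3

813.3700 cm^3


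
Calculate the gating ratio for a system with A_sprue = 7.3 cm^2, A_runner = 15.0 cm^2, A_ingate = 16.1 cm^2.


Sprue:Runner:Ingate = 1 : 15.0/7.3 : 16.1/7.3 = 1:2.05:2.21


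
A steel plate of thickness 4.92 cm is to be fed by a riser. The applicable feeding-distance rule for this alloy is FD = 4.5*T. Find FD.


Formula: FD = 4.5 * T  (riser feeding-distance rule)
FD = 4.5 * 4.92 cm = 22.1400 cm

22.1400 cm


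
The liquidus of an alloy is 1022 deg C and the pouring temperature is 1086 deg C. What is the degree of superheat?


Formula: Superheat = T_pour - T_melt
Superheat = 1086 - 1022 = 64 deg C

Answer: 64 deg C


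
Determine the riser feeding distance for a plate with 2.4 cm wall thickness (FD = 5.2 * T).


Formula: FD = 5.2 * T  (riser feeding-distance rule)
FD = 5.2 * 2.4 cm = 12.4800 cm

Answer: 12.4800 cm


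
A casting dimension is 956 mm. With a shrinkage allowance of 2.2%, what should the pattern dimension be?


Formula: L_pattern = L_casting * (1 + shrinkage_rate/100)
Shrinkage factor = 1 + 2.2/100 = 1.022
L_pattern = 956 mm * 1.022 = 977.0320 mm

977.0320 mm


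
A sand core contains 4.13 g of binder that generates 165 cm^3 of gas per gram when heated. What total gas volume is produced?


Formula: V_gas = W_binder * gas_evolution_rate
V = 4.13 g * 165 cm^3/g = 681.4500 cm^3

Final answer: 681.4500 cm^3


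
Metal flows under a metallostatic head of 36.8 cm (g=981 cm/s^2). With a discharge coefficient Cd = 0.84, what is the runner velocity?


Formula: v = Cd * sqrt(2 * g * h)  (Torricelli with discharge coefficient)
2*g*h = 2 * 981 * 36.8 = 72201.6 cm^2/s^2
sqrt(72201.6) = 268.70355 cm/s
v = 0.84 * 268.70355 = 225.7110 cm/s

Answer: 225.7110 cm/s


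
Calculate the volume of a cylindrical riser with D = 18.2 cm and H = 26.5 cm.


Formula: V = pi * (D/2)^2 * H  (cylinder volume)
Radius = D/2 = 18.2/2 = 9.1 cm
V = pi * 9.1^2 * 26.5 = 6894.1151 cm^3

Answer: 6894.1151 cm^3


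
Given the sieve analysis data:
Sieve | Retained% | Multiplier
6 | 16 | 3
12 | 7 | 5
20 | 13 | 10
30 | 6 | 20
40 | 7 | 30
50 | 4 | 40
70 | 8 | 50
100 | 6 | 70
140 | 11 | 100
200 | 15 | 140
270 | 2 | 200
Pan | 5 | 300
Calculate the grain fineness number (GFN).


Formula: GFN = sum(pct * multiplier) / sum(pct)
sum(pct * multiplier) = 6623
sum(pct) = 100
GFN = 6623 / 100 = 66.23

66.23


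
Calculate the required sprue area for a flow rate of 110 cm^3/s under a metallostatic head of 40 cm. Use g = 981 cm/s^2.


Formula: v = sqrt(2*g*h), A = Q/v
Velocity: v = sqrt(2 * 981 * 40) = sqrt(78480) = 280.1428 cm/s
Sprue area: A = Q / v = 110 / 280.1428 = 0.3927 cm^2

0.3927 cm^2


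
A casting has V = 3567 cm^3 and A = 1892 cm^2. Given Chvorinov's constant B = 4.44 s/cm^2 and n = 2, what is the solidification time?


Formula: t_s = B * (V/A)^n  (Chvorinov's rule, n=2)
Modulus M = V/A = 3567/1892 = 1.885307 cm
M^2 = 1.885307^2 = 3.554382 cm^2
t_s = 4.44 * 3.554382 = 15.7815 s


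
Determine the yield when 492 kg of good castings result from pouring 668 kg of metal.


Formula: Casting Yield = (W_good / W_total) * 100
Yield = (492 kg / 668 kg) * 100 = 73.6527%

Answer: 73.6527%


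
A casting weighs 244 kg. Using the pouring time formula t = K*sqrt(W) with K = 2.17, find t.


Formula: t = K * sqrt(W)
sqrt(W) = sqrt(244) = 15.62050
t = 2.17 * 15.62050 = 33.8965 s


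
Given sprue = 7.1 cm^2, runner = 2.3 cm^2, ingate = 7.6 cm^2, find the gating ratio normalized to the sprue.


Sprue:Runner:Ingate = 1 : 2.3/7.1 : 7.6/7.1 = 1:0.32:1.07

Final answer: 1:0.32:1.07


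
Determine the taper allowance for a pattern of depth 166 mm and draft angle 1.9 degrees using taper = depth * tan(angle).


Formula: taper = depth * tan(draft_angle)
tan(1.9 deg) = 0.0331734
taper = 166 mm * 0.0331734 = 5.5068 mm


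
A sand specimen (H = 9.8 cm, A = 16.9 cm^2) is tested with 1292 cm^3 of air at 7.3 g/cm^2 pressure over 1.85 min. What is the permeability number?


Formula: Permeability Number P = (V * H) / (p * A * t)
Numerator: V * H = 1292 * 9.8 = 12661.6
Denominator: p * A * t = 7.3 * 16.9 * 1.85 = 228.2345
P = 12661.6 / 228.2345 = 55.4763

Answer: 55.4763


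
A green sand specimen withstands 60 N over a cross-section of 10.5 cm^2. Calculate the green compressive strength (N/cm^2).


Formula: Compressive Strength = Force / Area
Strength = 60 N / 10.5 cm^2 = 5.7143 N/cm^2

Answer: 5.7143 N/cm^2


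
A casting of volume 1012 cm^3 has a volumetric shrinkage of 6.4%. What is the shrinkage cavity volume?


Formula: V_shrink = V_casting * shrinkage_pct / 100
V_shrink = 1012 cm^3 * 6.4 / 100 = 64.7680 cm^3

Answer: 64.7680 cm^3


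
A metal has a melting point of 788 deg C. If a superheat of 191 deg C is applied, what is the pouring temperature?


Formula: T_pour = T_melt + Superheat
T_pour = 788 + 191 = 979 deg C

Final answer: 979 deg C


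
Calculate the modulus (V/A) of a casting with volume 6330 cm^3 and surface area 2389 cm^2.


Formula: Casting Modulus M = V / A
M = 6330 cm^3 / 2389 cm^2 = 2.6496 cm


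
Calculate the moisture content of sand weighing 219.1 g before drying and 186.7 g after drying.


Formula: MC = (W_wet - W_dry) / W_wet * 100
Water mass = 219.1 - 186.7 = 32.4 g
MC = 32.4 / 219.1 * 100 = 14.7878%

Answer: 14.7878%


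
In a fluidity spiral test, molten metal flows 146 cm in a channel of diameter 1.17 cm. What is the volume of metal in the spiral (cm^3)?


Formula: V = pi * (d/2)^2 * L  (cylinder volume)
Radius = 1.17/2 = 0.585 cm
V = pi * 0.585^2 * 146 = 156.9692 cm^3

Final answer: 156.9692 cm^3


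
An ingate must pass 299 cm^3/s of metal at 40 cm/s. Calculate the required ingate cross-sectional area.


Formula: A_ingate = Q / v  (continuity equation)
A = 299 cm^3/s / 40 cm/s = 7.4750 cm^2

Final answer: 7.4750 cm^2


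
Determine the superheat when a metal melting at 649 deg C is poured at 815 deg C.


Formula: Superheat = T_pour - T_melt
Superheat = 815 - 649 = 166 deg C

166 deg C


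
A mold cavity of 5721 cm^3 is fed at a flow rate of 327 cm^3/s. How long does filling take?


Formula: t_fill = V_mold / Q_flow
t = 5721 cm^3 / 327 cm^3/s = 17.4954 s


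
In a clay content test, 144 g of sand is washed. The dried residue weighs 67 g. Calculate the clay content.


Formula: Clay% = (W_total - W_washed) / W_total * 100
Clay mass = 144 - 67 = 77 g
Clay% = 77 / 144 * 100 = 53.4722%

Answer: 53.4722%


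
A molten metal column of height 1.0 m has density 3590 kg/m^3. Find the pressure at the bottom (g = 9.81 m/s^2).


Formula: P = rho * g * h
rho * g = 3590 * 9.81 = 35217.9 N/m^3
P = 35217.9 * 1.0 = 35217.9000 Pa

35217.9000 Pa


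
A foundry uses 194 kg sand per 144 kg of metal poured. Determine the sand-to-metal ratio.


Formula: Sand-to-Metal Ratio = W_sand / W_metal
Ratio = 194 kg / 144 kg = 1.3472


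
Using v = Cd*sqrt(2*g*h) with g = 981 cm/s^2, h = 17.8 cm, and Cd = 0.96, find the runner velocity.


Formula: v = Cd * sqrt(2 * g * h)  (Torricelli with discharge coefficient)
2*g*h = 2 * 981 * 17.8 = 34923.6 cm^2/s^2
sqrt(34923.6) = 186.87857 cm/s
v = 0.96 * 186.87857 = 179.4034 cm/s

Final answer: 179.4034 cm/s


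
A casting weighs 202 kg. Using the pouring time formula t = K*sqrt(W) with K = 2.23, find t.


Formula: t = K * sqrt(W)
sqrt(W) = sqrt(202) = 14.21267
t = 2.23 * 14.21267 = 31.6943 s


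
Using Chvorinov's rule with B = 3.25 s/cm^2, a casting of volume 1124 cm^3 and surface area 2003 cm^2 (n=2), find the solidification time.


Formula: t_s = B * (V/A)^n  (Chvorinov's rule, n=2)
Modulus M = V/A = 1124/2003 = 0.561158 cm
M^2 = 0.561158^2 = 0.314898 cm^2
t_s = 3.25 * 0.314898 = 1.0234 s

1.0234 s


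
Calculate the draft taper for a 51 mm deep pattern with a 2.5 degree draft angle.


Formula: taper = depth * tan(draft_angle)
tan(2.5 deg) = 0.0436609
taper = 51 mm * 0.0436609 = 2.2267 mm

Answer: 2.2267 mm


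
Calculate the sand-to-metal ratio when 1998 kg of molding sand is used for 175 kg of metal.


Formula: Sand-to-Metal Ratio = W_sand / W_metal
Ratio = 1998 kg / 175 kg = 11.4171

Final answer: 11.4171


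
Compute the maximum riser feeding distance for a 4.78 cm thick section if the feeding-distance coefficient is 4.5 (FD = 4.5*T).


Formula: FD = 4.5 * T  (riser feeding-distance rule)
FD = 4.5 * 4.78 cm = 21.5100 cm

21.5100 cm


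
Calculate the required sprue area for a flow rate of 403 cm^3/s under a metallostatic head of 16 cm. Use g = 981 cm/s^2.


Formula: v = sqrt(2*g*h), A = Q/v
Velocity: v = sqrt(2 * 981 * 16) = sqrt(31392) = 177.1779 cm/s
Sprue area: A = Q / v = 403 / 177.1779 = 2.2746 cm^2

Final answer: 2.2746 cm^2


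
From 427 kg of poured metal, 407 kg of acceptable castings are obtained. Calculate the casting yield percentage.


Formula: Casting Yield = (W_good / W_total) * 100
Yield = (407 kg / 427 kg) * 100 = 95.3162%

Final answer: 95.3162%


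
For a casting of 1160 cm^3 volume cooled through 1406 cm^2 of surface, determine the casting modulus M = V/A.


Formula: Casting Modulus M = V / A
M = 1160 cm^3 / 1406 cm^2 = 0.8250 cm


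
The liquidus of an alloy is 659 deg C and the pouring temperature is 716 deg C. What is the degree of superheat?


Formula: Superheat = T_pour - T_melt
Superheat = 716 - 659 = 57 deg C

Answer: 57 deg C


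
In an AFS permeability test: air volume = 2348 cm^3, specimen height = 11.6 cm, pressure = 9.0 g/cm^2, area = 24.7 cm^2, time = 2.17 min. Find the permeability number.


Formula: Permeability Number P = (V * H) / (p * A * t)
Numerator: V * H = 2348 * 11.6 = 27236.8
Denominator: p * A * t = 9.0 * 24.7 * 2.17 = 482.391
P = 27236.8 / 482.391 = 56.4621


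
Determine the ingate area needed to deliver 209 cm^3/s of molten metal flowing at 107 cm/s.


Formula: A_ingate = Q / v  (continuity equation)
A = 209 cm^3/s / 107 cm/s = 1.9533 cm^2

1.9533 cm^2


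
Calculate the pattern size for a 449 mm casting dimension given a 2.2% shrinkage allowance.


Formula: L_pattern = L_casting * (1 + shrinkage_rate/100)
Shrinkage factor = 1 + 2.2/100 = 1.022
L_pattern = 449 mm * 1.022 = 458.8780 mm

458.8780 mm


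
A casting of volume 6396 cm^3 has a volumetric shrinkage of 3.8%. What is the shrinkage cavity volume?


Formula: V_shrink = V_casting * shrinkage_pct / 100
V_shrink = 6396 cm^3 * 3.8 / 100 = 243.0480 cm^3

Final answer: 243.0480 cm^3


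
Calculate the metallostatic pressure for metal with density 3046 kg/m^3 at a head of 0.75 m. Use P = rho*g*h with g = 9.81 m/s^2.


Formula: P = rho * g * h
rho * g = 3046 * 9.81 = 29881.26 N/m^3
P = 29881.26 * 0.75 = 22410.9450 Pa


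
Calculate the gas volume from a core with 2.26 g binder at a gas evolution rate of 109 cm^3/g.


Formula: V_gas = W_binder * gas_evolution_rate
V = 2.26 g * 109 cm^3/g = 246.3400 cm^3

Final answer: 246.3400 cm^3


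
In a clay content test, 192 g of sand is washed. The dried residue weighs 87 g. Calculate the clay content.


Formula: Clay% = (W_total - W_washed) / W_total * 100
Clay mass = 192 - 87 = 105 g
Clay% = 105 / 192 * 100 = 54.6875%


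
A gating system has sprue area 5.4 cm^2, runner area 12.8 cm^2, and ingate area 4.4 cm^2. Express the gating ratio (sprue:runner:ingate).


Sprue:Runner:Ingate = 1 : 12.8/5.4 : 4.4/5.4 = 1:2.37:0.81


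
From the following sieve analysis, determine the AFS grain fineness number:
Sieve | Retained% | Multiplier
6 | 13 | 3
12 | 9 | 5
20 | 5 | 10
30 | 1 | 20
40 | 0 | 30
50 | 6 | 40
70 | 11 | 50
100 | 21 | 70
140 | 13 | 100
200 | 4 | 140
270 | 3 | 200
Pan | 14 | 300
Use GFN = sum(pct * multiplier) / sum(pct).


Formula: GFN = sum(pct * multiplier) / sum(pct)
sum(pct * multiplier) = 9074
sum(pct) = 100
GFN = 9074 / 100 = 90.74


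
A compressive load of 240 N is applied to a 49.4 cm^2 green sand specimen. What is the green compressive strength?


Formula: Compressive Strength = Force / Area
Strength = 240 N / 49.4 cm^2 = 4.8583 N/cm^2


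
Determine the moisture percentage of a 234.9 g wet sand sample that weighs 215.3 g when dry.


Formula: MC = (W_wet - W_dry) / W_wet * 100
Water mass = 234.9 - 215.3 = 19.6 g
MC = 19.6 / 234.9 * 100 = 8.3440%

Final answer: 8.3440%


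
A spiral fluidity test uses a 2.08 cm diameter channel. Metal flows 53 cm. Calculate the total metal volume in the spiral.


Formula: V = pi * (d/2)^2 * L  (cylinder volume)
Radius = 2.08/2 = 1.04 cm
V = pi * 1.04^2 * 53 = 180.0912 cm^3

Final answer: 180.0912 cm^3


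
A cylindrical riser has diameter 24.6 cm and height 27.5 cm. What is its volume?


Formula: V = pi * (D/2)^2 * H  (cylinder volume)
Radius = D/2 = 24.6/2 = 12.3 cm
V = pi * 12.3^2 * 27.5 = 13070.5177 cm^3

13070.5177 cm^3


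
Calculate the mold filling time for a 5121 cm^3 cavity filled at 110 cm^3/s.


Formula: t_fill = V_mold / Q_flow
t = 5121 cm^3 / 110 cm^3/s = 46.5545 s


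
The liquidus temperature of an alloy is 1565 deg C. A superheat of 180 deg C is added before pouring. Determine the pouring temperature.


Formula: T_pour = T_melt + Superheat
T_pour = 1565 + 180 = 1745 deg C

Answer: 1745 deg C


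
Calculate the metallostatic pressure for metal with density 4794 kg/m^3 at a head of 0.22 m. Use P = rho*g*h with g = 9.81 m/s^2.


Formula: P = rho * g * h
rho * g = 4794 * 9.81 = 47029.14 N/m^3
P = 47029.14 * 0.22 = 10346.4108 Pa

10346.4108 Pa


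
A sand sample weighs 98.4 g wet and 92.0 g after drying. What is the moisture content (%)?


Formula: MC = (W_wet - W_dry) / W_wet * 100
Water mass = 98.4 - 92.0 = 6.4 g
MC = 6.4 / 98.4 * 100 = 6.5041%


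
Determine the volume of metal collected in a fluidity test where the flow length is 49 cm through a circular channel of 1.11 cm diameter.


Formula: V = pi * (d/2)^2 * L  (cylinder volume)
Radius = 1.11/2 = 0.555 cm
V = pi * 0.555^2 * 49 = 47.4168 cm^3


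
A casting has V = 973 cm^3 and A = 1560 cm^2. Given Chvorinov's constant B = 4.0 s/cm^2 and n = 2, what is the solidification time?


Formula: t_s = B * (V/A)^n  (Chvorinov's rule, n=2)
Modulus M = V/A = 973/1560 = 0.623718 cm
M^2 = 0.623718^2 = 0.389024 cm^2
t_s = 4.0 * 0.389024 = 1.5561 s

Answer: 1.5561 s


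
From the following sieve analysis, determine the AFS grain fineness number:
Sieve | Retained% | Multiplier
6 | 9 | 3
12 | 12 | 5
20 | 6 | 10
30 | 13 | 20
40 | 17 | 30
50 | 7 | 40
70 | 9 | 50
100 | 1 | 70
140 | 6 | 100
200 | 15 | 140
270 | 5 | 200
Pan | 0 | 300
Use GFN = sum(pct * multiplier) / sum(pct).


Formula: GFN = sum(pct * multiplier) / sum(pct)
sum(pct * multiplier) = 5417
sum(pct) = 100
GFN = 5417 / 100 = 54.17


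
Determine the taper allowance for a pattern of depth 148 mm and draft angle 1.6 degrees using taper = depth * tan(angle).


Formula: taper = depth * tan(draft_angle)
tan(1.6 deg) = 0.0279325
taper = 148 mm * 0.0279325 = 4.1340 mm

Final answer: 4.1340 mm


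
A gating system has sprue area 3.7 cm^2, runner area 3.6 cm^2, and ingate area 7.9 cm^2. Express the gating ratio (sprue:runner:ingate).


Sprue:Runner:Ingate = 1 : 3.6/3.7 : 7.9/3.7 = 1:0.97:2.14

Final answer: 1:0.97:2.14


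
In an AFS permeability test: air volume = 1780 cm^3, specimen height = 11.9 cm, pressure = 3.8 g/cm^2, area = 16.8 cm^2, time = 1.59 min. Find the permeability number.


Formula: Permeability Number P = (V * H) / (p * A * t)
Numerator: V * H = 1780 * 11.9 = 21182.0
Denominator: p * A * t = 3.8 * 16.8 * 1.59 = 101.5056
P = 21182.0 / 101.5056 = 208.6781

Answer: 208.6781


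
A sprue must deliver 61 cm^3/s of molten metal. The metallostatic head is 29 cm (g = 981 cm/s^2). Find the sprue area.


Formula: v = sqrt(2*g*h), A = Q/v
Velocity: v = sqrt(2 * 981 * 29) = sqrt(56898) = 238.5330 cm/s
Sprue area: A = Q / v = 61 / 238.5330 = 0.2557 cm^2

Final answer: 0.2557 cm^2


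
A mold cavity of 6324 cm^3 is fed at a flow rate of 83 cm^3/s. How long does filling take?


Formula: t_fill = V_mold / Q_flow
t = 6324 cm^3 / 83 cm^3/s = 76.1928 s

76.1928 s


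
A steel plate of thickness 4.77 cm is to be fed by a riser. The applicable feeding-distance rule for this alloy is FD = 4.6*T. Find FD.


Formula: FD = 4.6 * T  (riser feeding-distance rule)
FD = 4.6 * 4.77 cm = 21.9420 cm

21.9420 cm


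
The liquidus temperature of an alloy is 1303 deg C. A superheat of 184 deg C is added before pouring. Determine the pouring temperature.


Formula: T_pour = T_melt + Superheat
T_pour = 1303 + 184 = 1487 deg C

Final answer: 1487 deg C


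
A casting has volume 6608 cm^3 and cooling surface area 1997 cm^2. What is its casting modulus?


Formula: Casting Modulus M = V / A
M = 6608 cm^3 / 1997 cm^2 = 3.3090 cm

Answer: 3.3090 cm


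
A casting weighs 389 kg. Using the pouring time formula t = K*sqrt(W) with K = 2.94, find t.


Formula: t = K * sqrt(W)
sqrt(W) = sqrt(389) = 19.72308
t = 2.94 * 19.72308 = 57.9859 s


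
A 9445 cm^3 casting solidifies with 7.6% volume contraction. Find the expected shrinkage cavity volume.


Formula: V_shrink = V_casting * shrinkage_pct / 100
V_shrink = 9445 cm^3 * 7.6 / 100 = 717.8200 cm^3


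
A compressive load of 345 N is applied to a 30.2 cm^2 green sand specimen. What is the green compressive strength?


Formula: Compressive Strength = Force / Area
Strength = 345 N / 30.2 cm^2 = 11.4238 N/cm^2

11.4238 N/cm^2


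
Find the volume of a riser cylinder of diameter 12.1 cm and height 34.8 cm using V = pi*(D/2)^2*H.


Formula: V = pi * (D/2)^2 * H  (cylinder volume)
Radius = D/2 = 12.1/2 = 6.05 cm
V = pi * 6.05^2 * 34.8 = 4001.6570 cm^3

Answer: 4001.6570 cm^3


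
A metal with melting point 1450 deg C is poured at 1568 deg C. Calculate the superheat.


Formula: Superheat = T_pour - T_melt
Superheat = 1568 - 1450 = 118 deg C

Final answer: 118 deg C


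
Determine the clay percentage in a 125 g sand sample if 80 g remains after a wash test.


Formula: Clay% = (W_total - W_washed) / W_total * 100
Clay mass = 125 - 80 = 45 g
Clay% = 45 / 125 * 100 = 36.0000%

Final answer: 36.0000%


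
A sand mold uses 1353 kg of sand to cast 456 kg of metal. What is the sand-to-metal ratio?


Formula: Sand-to-Metal Ratio = W_sand / W_metal
Ratio = 1353 kg / 456 kg = 2.9671

Answer: 2.9671


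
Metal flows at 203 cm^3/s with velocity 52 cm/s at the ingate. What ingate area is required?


Formula: A_ingate = Q / v  (continuity equation)
A = 203 cm^3/s / 52 cm/s = 3.9038 cm^2


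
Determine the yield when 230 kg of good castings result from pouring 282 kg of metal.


Formula: Casting Yield = (W_good / W_total) * 100
Yield = (230 kg / 282 kg) * 100 = 81.5603%

Final answer: 81.5603%


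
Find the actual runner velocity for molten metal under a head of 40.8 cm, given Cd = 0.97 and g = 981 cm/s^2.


Formula: v = Cd * sqrt(2 * g * h)  (Torricelli with discharge coefficient)
2*g*h = 2 * 981 * 40.8 = 80049.6 cm^2/s^2
sqrt(80049.6) = 282.93038 cm/s
v = 0.97 * 282.93038 = 274.4425 cm/s


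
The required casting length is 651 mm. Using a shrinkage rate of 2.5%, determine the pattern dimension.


Formula: L_pattern = L_casting * (1 + shrinkage_rate/100)
Shrinkage factor = 1 + 2.5/100 = 1.025
L_pattern = 651 mm * 1.025 = 667.2750 mm

Answer: 667.2750 mm


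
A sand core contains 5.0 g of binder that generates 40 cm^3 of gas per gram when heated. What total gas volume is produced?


Formula: V_gas = W_binder * gas_evolution_rate
V = 5.0 g * 40 cm^3/g = 200.0000 cm^3

Answer: 200.0000 cm^3


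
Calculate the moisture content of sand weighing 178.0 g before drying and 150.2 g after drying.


Formula: MC = (W_wet - W_dry) / W_wet * 100
Water mass = 178.0 - 150.2 = 27.8 g
MC = 27.8 / 178.0 * 100 = 15.6180%


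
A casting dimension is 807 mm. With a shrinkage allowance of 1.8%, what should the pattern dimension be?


Formula: L_pattern = L_casting * (1 + shrinkage_rate/100)
Shrinkage factor = 1 + 1.8/100 = 1.018
L_pattern = 807 mm * 1.018 = 821.5260 mm

Answer: 821.5260 mm


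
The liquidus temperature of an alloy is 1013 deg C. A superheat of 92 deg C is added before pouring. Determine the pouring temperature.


Formula: T_pour = T_melt + Superheat
T_pour = 1013 + 92 = 1105 deg C

Answer: 1105 deg C


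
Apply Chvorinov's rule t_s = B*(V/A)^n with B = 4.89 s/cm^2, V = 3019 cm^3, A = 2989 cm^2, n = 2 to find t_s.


Formula: t_s = B * (V/A)^n  (Chvorinov's rule, n=2)
Modulus M = V/A = 3019/2989 = 1.010037 cm
M^2 = 1.010037^2 = 1.020175 cm^2
t_s = 4.89 * 1.020175 = 4.9887 s

4.9887 s


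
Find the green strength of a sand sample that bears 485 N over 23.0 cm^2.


Formula: Compressive Strength = Force / Area
Strength = 485 N / 23.0 cm^2 = 21.0870 N/cm^2

21.0870 N/cm^2


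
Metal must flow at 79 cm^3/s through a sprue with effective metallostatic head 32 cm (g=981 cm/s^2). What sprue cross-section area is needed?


Formula: v = sqrt(2*g*h), A = Q/v
Velocity: v = sqrt(2 * 981 * 32) = sqrt(62784) = 250.5674 cm/s
Sprue area: A = Q / v = 79 / 250.5674 = 0.3153 cm^2


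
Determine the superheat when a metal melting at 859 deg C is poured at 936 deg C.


Formula: Superheat = T_pour - T_melt
Superheat = 936 - 859 = 77 deg C

Answer: 77 deg C


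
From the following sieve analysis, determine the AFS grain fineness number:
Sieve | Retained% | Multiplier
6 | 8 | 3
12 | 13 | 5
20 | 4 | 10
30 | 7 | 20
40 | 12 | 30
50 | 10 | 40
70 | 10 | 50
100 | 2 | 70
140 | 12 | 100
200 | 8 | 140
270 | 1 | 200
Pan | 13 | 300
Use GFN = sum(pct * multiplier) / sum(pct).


Formula: GFN = sum(pct * multiplier) / sum(pct)
sum(pct * multiplier) = 8089
sum(pct) = 100
GFN = 8089 / 100 = 80.89


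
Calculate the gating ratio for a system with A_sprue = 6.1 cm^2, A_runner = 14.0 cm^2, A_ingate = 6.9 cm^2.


Sprue:Runner:Ingate = 1 : 14.0/6.1 : 6.9/6.1 = 1:2.30:1.13

1:2.30:1.13


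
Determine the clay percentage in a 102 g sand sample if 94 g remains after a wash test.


Formula: Clay% = (W_total - W_washed) / W_total * 100
Clay mass = 102 - 94 = 8 g
Clay% = 8 / 102 * 100 = 7.8431%

Answer: 7.8431%


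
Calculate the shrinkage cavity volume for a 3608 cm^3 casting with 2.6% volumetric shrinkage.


Formula: V_shrink = V_casting * shrinkage_pct / 100
V_shrink = 3608 cm^3 * 2.6 / 100 = 93.8080 cm^3

93.8080 cm^3


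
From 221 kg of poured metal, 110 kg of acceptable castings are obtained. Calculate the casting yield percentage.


Formula: Casting Yield = (W_good / W_total) * 100
Yield = (110 kg / 221 kg) * 100 = 49.7738%

49.7738%


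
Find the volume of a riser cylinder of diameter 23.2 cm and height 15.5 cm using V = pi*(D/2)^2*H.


Formula: V = pi * (D/2)^2 * H  (cylinder volume)
Radius = D/2 = 23.2/2 = 11.6 cm
V = pi * 11.6^2 * 15.5 = 6552.3570 cm^3

Answer: 6552.3570 cm^3


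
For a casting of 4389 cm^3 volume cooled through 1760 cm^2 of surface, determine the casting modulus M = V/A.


Formula: Casting Modulus M = V / A
M = 4389 cm^3 / 1760 cm^2 = 2.4937 cm


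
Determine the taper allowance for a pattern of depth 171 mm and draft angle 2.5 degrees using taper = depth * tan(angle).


Formula: taper = depth * tan(draft_angle)
tan(2.5 deg) = 0.0436609
taper = 171 mm * 0.0436609 = 7.4660 mm

Answer: 7.4660 mm


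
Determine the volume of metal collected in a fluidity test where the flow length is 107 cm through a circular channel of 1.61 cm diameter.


Formula: V = pi * (d/2)^2 * L  (cylinder volume)
Radius = 1.61/2 = 0.805 cm
V = pi * 0.805^2 * 107 = 217.8339 cm^3


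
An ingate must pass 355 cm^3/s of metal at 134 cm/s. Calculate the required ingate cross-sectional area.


Formula: A_ingate = Q / v  (continuity equation)
A = 355 cm^3/s / 134 cm/s = 2.6493 cm^2

2.6493 cm^2


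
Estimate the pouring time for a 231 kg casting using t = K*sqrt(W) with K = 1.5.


Formula: t = K * sqrt(W)
sqrt(W) = sqrt(231) = 15.19868
t = 1.5 * 15.19868 = 22.7980 s


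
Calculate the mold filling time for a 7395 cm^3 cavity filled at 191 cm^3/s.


Formula: t_fill = V_mold / Q_flow
t = 7395 cm^3 / 191 cm^3/s = 38.7173 s

Final answer: 38.7173 s


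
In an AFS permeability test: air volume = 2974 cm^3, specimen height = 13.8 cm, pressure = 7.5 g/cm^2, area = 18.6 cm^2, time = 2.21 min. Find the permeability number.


Formula: Permeability Number P = (V * H) / (p * A * t)
Numerator: V * H = 2974 * 13.8 = 41041.2
Denominator: p * A * t = 7.5 * 18.6 * 2.21 = 308.295
P = 41041.2 / 308.295 = 133.1231

133.1231


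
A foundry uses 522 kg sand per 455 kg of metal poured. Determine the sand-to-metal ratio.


Formula: Sand-to-Metal Ratio = W_sand / W_metal
Ratio = 522 kg / 455 kg = 1.1473

Final answer: 1.1473


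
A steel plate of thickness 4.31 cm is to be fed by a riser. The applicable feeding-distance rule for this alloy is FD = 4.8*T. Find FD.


Formula: FD = 4.8 * T  (riser feeding-distance rule)
FD = 4.8 * 4.31 cm = 20.6880 cm

Final answer: 20.6880 cm


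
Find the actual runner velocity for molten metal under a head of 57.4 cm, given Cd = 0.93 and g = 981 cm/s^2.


Formula: v = Cd * sqrt(2 * g * h)  (Torricelli with discharge coefficient)
2*g*h = 2 * 981 * 57.4 = 112618.8 cm^2/s^2
sqrt(112618.8) = 335.58725 cm/s
v = 0.93 * 335.58725 = 312.0961 cm/s

312.0961 cm/s


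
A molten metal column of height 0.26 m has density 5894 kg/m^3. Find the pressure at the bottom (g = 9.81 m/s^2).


Formula: P = rho * g * h
rho * g = 5894 * 9.81 = 57820.14 N/m^3
P = 57820.14 * 0.26 = 15033.2364 Pa

Answer: 15033.2364 Pa


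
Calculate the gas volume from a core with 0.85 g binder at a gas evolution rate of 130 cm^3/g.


Formula: V_gas = W_binder * gas_evolution_rate
V = 0.85 g * 130 cm^3/g = 110.5000 cm^3


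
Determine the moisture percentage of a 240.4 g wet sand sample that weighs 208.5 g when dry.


Formula: MC = (W_wet - W_dry) / W_wet * 100
Water mass = 240.4 - 208.5 = 31.9 g
MC = 31.9 / 240.4 * 100 = 13.2696%

13.2696%


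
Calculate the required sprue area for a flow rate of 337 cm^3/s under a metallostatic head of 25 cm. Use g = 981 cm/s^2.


Formula: v = sqrt(2*g*h), A = Q/v
Velocity: v = sqrt(2 * 981 * 25) = sqrt(49050) = 221.4723 cm/s
Sprue area: A = Q / v = 337 / 221.4723 = 1.5216 cm^2

1.5216 cm^2


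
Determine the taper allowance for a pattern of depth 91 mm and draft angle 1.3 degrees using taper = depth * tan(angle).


Formula: taper = depth * tan(draft_angle)
tan(1.3 deg) = 0.0226932
taper = 91 mm * 0.0226932 = 2.0651 mm

Final answer: 2.0651 mm


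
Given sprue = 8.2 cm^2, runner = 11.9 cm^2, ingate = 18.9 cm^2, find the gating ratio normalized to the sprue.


Sprue:Runner:Ingate = 1 : 11.9/8.2 : 18.9/8.2 = 1:1.45:2.30

Answer: 1:1.45:2.30


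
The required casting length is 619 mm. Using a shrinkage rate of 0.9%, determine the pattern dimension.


Formula: L_pattern = L_casting * (1 + shrinkage_rate/100)
Shrinkage factor = 1 + 0.9/100 = 1.009
L_pattern = 619 mm * 1.009 = 624.5710 mm

Final answer: 624.5710 mm


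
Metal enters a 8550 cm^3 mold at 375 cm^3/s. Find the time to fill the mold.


Formula: t_fill = V_mold / Q_flow
t = 8550 cm^3 / 375 cm^3/s = 22.8000 s

Final answer: 22.8000 s


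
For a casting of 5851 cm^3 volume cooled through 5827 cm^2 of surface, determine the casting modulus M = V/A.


Formula: Casting Modulus M = V / A
M = 5851 cm^3 / 5827 cm^2 = 1.0041 cm

1.0041 cm


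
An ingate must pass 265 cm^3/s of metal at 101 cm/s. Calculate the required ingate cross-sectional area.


Formula: A_ingate = Q / v  (continuity equation)
A = 265 cm^3/s / 101 cm/s = 2.6238 cm^2

Answer: 2.6238 cm^2


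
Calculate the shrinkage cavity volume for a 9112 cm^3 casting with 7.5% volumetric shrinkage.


Formula: V_shrink = V_casting * shrinkage_pct / 100
V_shrink = 9112 cm^3 * 7.5 / 100 = 683.4000 cm^3
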